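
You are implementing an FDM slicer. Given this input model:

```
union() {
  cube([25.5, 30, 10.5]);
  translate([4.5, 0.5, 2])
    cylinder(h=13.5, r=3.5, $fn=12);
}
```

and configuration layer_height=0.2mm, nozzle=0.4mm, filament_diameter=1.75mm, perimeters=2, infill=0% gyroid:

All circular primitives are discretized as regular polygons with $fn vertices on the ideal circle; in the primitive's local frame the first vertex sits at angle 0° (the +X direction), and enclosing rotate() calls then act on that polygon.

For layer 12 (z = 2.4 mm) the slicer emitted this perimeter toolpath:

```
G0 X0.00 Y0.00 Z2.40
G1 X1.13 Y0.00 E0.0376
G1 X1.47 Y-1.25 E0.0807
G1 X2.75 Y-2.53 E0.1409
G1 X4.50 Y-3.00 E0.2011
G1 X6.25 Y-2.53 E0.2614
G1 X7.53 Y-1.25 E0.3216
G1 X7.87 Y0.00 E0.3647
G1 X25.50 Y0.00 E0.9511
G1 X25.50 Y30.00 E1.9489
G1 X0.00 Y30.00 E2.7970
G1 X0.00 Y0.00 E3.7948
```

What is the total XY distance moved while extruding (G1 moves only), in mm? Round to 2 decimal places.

Sum the Euclidean lengths of each G1 segment: total = 114.10 mm.

114.10 mm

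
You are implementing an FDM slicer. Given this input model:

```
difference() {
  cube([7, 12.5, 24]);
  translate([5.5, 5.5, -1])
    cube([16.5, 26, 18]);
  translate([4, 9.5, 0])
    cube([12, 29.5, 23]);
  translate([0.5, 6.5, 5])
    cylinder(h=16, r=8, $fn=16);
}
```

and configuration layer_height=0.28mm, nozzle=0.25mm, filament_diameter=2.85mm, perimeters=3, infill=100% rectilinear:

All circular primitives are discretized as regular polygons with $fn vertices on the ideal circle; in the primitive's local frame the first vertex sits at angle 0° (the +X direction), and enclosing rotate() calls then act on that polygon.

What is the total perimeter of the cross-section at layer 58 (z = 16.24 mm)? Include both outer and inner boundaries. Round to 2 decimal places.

7.25 mm

At z = 16.24 mm: the cube is present — its section is the full 7×12.5 rectangle (perimeter 39.00 mm); the 16.5×26 cube at (5.5, 5.5) contributes its full rectangle (perimeter 85.00 mm); the 12×29.5 cube at (4, 9.5) contributes its full rectangle (perimeter 83.00 mm); the r=8 cylinder at (0.5, 6.5) gives a regular 16-gon of circumradius 8 (constant along its height) (perimeter = 2·16·8.000·sin(180°/16) = 49.94 mm); After the difference (first − rest): starting from the 7×12.5 cube, the 16.5×26 cube at (5.5, 5.5) partially overlaps it — only the 10.50 mm² overlap (of its 429.00 mm²) is removed, clipping the outline; the 12×29.5 cube at (4, 9.5) partially overlaps it — only the 4.50 mm² overlap (of its 354.00 mm²) is removed, clipping the outline; the r=8 cylinder at (0.5, 6.5) partially overlaps it — only the 70.73 mm² overlap (of its 195.93 mm²) is removed, clipping the outline — boundary = 7.25 mm. Overall, the cross-section is a single solid region. Total boundary length (outer) = 7.25 mm.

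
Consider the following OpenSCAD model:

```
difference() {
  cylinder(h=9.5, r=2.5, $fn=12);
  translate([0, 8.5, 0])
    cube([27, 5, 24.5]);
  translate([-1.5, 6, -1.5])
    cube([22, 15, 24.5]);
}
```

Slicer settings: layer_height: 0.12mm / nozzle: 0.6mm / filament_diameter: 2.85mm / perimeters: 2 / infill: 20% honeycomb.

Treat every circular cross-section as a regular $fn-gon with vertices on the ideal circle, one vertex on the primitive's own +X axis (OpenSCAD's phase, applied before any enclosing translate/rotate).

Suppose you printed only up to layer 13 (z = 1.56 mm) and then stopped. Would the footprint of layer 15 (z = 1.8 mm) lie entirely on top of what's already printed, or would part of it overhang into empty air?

entirely on top

Compare the two slices. At z = 1.56: the cylinder: section is a regular 12-gon, circumradius r=2.5 (area = (12/2)·2.500²·sin(360°/12) = 18.75 mm²); the 27×5 cube at (0, 8.5) contributes its full rectangle (area 135.00 mm²); the cube at (-1.5, 6) is present — its section is the full 22×15 rectangle (area 330.00 mm²); Taking the first minus the rest: starting from the r=2.5 cylinder (18.75 mm²), the 27×5 cube at (0, 8.5) misses the remaining region (no effect); the 22×15 cube at (-1.5, 6) misses the remaining region (no effect) — area = 18.75 mm². At z = 1.8: the r=2.5 cylinder contributes a regular 12-gon of circumradius 2.5 (area = (12/2)·2.500²·sin(360°/12) = 18.75 mm²); the 27×5 cube at (0, 8.5) contributes its full rectangle (area 135.00 mm²); the cube at (-1.5, 6) (footprint 22×15) is included at this height (area 330.00 mm²); After the difference (first − rest): starting from the r=2.5 cylinder (18.75 mm²), the 27×5 cube at (0, 8.5) misses the remaining region (no effect); the 22×15 cube at (-1.5, 6) misses the remaining region (no effect) — area = 18.75 mm². Checking containment: the cross-section at z = 1.8 is a subset of the cross-section at z = 1.56.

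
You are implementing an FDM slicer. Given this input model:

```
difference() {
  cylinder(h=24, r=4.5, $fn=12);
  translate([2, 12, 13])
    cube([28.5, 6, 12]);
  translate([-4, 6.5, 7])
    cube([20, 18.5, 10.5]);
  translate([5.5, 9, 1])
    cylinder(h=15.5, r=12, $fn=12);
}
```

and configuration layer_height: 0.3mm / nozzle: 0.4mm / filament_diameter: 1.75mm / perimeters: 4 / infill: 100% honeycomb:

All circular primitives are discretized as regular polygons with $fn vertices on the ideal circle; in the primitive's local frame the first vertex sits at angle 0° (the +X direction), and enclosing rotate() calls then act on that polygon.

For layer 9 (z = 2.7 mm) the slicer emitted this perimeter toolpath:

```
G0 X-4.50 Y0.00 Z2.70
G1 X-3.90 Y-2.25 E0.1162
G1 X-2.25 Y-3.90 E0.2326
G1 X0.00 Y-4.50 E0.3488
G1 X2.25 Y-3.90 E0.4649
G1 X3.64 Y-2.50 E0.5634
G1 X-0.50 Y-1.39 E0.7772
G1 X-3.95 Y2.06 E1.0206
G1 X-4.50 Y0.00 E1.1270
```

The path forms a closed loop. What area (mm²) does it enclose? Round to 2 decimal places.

22.77 mm²

Apply the shoelace formula to the sequence of (X, Y) vertices; enclosed area = 22.77 mm².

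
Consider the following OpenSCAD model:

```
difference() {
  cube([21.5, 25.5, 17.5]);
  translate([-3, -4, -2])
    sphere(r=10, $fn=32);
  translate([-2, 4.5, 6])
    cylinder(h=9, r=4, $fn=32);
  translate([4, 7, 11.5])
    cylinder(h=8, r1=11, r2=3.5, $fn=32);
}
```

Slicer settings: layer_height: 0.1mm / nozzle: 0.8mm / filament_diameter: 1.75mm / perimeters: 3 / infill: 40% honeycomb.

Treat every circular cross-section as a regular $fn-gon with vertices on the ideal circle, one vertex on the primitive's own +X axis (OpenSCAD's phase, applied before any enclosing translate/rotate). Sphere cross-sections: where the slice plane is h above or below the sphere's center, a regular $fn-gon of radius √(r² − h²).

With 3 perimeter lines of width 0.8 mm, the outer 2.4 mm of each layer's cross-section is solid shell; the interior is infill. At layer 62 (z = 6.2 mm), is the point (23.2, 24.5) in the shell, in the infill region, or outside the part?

outside

At z = 6.2 mm: the cube is present — its section is the full 21.5×25.5 rectangle; the r=10 sphere at (-3, -4) contributes a regular 32-gon of circumradius √(10²−8.2²) = 5.724; the cylinder at (-2, 4.5): section is a regular 32-gon, circumradius r=4; the cone at (4, 7) does not reach this height (z outside [11.5, 19.5]); Subtracting the remaining from the first: starting from the 21.5×25.5 cube, the r=10 sphere at (-3, -4) partially overlaps it — only the 0.50 mm² overlap (of its 102.26 mm²) is removed, clipping the outline; the r=4 cylinder at (-2, 4.5) partially overlaps it — only the 9.72 mm² overlap (of its 49.94 mm²) is removed, clipping the outline — 1 connected region. Overall, the cross-section is a single solid region. The nearest boundary edge runs (21.50, 25.50)→(21.50, 0.00); distance from the point to it = 1.70 mm. The point is not inside any of the regions above, so it lies outside the cross-section (1.70 mm from the nearest boundary).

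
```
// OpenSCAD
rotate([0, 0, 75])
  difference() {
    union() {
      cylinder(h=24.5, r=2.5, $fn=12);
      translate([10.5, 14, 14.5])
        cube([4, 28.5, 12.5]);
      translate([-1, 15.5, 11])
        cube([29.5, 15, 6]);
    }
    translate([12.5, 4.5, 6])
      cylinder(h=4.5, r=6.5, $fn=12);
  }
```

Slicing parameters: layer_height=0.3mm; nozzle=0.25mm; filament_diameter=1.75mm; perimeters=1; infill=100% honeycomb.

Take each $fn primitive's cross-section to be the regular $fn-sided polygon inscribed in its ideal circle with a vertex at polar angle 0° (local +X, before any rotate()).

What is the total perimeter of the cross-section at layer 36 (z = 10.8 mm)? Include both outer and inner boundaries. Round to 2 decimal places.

15.53 mm

At z = 10.8 mm: the r=2.5 cylinder contributes a regular 12-gon of circumradius 2.5 (perimeter = 2·12·2.500·sin(180°/12) = 15.53 mm); the cube at (10.5, 14) is not intersected at this z (z outside [14.5, 27]); the cube at (-1, 15.5) does not reach this height (z outside [11, 17]); Combining (union): only the r=2.5 cylinder is present, so the union is just that shape — boundary = 15.53 mm; the cylinder at (12.5, 4.5) is not intersected at this z (z outside [6, 10.5]); After the difference (first − rest): none of the subtracted shapes is present at this height, so that combined region is unchanged — boundary = 15.53 mm; (whole slice rotated 75° about Z — lengths, areas and connectivity unchanged). Overall, the cross-section is a single solid region. Total boundary length (outer) = 15.53 mm.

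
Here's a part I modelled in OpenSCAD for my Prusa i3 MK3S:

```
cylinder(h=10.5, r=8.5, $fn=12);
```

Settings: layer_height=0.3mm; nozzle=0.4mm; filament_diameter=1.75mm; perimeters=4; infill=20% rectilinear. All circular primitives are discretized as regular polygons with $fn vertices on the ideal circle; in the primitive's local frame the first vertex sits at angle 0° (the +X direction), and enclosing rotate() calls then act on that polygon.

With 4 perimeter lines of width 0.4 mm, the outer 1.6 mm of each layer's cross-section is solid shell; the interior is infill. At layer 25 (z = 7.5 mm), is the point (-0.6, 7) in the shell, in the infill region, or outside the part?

At z = 7.5 mm: the cylinder: section is a regular 12-gon, circumradius r=8.5. Overall, the cross-section is a single solid region. The nearest boundary edge runs (0.00, 8.50)→(-4.25, 7.36); distance from the point to it = 1.29 mm. The point is inside the cross-section, 1.29 mm from the nearest boundary — within the 1.6 mm shell band (4 × 0.4).

shell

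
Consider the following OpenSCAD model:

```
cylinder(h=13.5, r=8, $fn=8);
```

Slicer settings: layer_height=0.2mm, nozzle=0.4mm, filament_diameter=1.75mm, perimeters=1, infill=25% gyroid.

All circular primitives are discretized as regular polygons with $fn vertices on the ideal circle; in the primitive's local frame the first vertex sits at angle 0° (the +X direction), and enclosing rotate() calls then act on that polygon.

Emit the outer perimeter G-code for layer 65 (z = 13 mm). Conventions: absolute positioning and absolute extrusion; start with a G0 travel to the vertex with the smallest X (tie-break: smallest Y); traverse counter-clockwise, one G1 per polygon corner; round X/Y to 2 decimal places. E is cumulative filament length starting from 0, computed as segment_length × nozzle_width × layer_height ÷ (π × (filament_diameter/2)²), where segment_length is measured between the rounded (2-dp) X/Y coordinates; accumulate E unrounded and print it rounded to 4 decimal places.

G0 X-8.00 Y0.00 Z13.00
G1 X-5.66 Y-5.66 E0.2037
G1 X0.00 Y-8.00 E0.4074
G1 X5.66 Y-5.66 E0.6111
G1 X8.00 Y0.00 E0.8148
G1 X5.66 Y5.66 E1.0185
G1 X0.00 Y8.00 E1.2222
G1 X-5.66 Y5.66 E1.4259
G1 X-8.00 Y0.00 E1.6297

At z = 13 mm: the r=8 cylinder gives a regular 8-gon of circumradius 8 (constant along its height). The outline is a single polygon with 8 vertices. Extrusion per mm of travel: 0.4 × 0.2 / (π × 0.875²) = 0.033260. Accumulating E over each segment gives final E = 1.6297.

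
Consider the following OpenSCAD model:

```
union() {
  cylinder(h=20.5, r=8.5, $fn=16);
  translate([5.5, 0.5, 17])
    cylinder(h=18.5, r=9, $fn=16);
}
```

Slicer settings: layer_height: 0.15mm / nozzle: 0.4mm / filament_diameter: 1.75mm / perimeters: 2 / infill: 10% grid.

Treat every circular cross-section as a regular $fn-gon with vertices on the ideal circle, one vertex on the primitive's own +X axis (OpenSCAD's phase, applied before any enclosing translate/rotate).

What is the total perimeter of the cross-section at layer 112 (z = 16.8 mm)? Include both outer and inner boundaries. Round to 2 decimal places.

53.06 mm

At z = 16.8 mm: the cylinder: section is a regular 16-gon, circumradius r=8.5 (perimeter = 2·16·8.500·sin(180°/16) = 53.06 mm); the cylinder at (5.5, 0.5) is absent (z outside [17, 35.5]); Combining (union): only the r=8.5 cylinder is present, so the union is just that shape — boundary = 53.06 mm. Overall, the cross-section is a single solid region. Total boundary length (outer) = 53.06 mm.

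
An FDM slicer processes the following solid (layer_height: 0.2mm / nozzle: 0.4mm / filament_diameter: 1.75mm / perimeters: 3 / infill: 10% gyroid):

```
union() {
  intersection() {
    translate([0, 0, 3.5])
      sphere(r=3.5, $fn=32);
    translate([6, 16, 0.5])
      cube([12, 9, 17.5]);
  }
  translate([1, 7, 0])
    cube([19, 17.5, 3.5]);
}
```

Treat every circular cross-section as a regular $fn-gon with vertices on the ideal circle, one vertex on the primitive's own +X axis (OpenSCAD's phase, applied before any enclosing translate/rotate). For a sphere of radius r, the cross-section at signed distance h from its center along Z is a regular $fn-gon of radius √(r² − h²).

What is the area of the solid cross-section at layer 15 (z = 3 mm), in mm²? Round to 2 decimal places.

At z = 3 mm: the r=3.5 sphere slices to a regular 32-gon of circumradius 3.464 (√(r²−h²) with h=0.5 from center) (area = (32/2)·3.464²·sin(360°/32) = 37.46 mm²); the cube at (6, 16) is present — its section is the full 12×9 rectangle (area 108.00 mm²); Keeping only the common overlap: the 12×9 cube at (6, 16) does not overlap the r=3.5 sphere (empty) — nothing remains; the cube at (1, 7) (footprint 19×17.5) is included at this height (area 332.50 mm²); Taking the union: only the 19×17.5 cube at (1, 7) is present, so the union is just that shape — area = 332.50 mm². Overall, the cross-section is a single solid region. Net area = 332.50 mm².

332.50 mm²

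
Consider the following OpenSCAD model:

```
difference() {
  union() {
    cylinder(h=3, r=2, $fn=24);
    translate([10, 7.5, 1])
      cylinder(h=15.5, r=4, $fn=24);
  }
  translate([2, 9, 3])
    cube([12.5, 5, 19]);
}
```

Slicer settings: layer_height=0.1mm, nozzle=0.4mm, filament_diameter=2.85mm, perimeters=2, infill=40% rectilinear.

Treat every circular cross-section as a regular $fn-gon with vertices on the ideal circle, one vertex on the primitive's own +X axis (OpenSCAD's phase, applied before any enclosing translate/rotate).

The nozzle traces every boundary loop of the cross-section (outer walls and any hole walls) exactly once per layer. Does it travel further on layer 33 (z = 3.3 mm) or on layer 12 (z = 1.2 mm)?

Layer 33 (z = 3.3): the cylinder is not intersected at this z (z outside [0, 3]); the r=4 cylinder at (10, 7.5) contributes a regular 24-gon of circumradius 4 (perimeter = 2·24·4.000·sin(180°/24) = 25.06 mm); Taking the union: only the r=4 cylinder at (10, 7.5) is present, so the union is just that shape — boundary = 25.06 mm; the cube at (2, 9) (footprint 12.5×5) is included at this height (perimeter 35.00 mm); Subtracting the remaining from the first: starting from the result so far, the 12.5×5 cube at (2, 9) partially overlaps it — only the 13.20 mm² overlap (of its 62.50 mm²) is removed, clipping the outline — boundary = 22.97 mm. So its perimeter = 22.97 mm. Layer 12 (z = 1.2): the cylinder: section is a regular 24-gon, circumradius r=2 (perimeter = 2·24·2.000·sin(180°/24) = 12.53 mm); the r=4 cylinder at (10, 7.5) contributes a regular 24-gon of circumradius 4 (perimeter = 2·24·4.000·sin(180°/24) = 25.06 mm); Taking the union: the 2 present regions are separate (no shared area or edge), so areas and boundary lengths simply add and each stays a separate island — boundary = 37.59 mm; the cube at (2, 9) does not reach this height (z outside [3, 22]); After the difference (first − rest): none of the subtracted shapes is present at this height, so that combined region is unchanged — boundary = 37.59 mm. So its perimeter = 37.59 mm. Layer 12 is larger (37.59 vs 22.97 mm).

layer 12 (z = 1.2 mm)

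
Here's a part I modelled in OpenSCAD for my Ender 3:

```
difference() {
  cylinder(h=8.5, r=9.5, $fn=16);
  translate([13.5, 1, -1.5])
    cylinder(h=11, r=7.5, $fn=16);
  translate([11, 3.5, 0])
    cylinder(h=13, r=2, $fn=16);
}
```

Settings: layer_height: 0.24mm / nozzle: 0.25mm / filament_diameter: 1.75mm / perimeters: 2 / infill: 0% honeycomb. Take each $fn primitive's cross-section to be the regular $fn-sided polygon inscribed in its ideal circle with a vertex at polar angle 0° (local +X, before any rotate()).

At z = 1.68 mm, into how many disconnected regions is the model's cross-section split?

At z = 1.68 mm: the r=9.5 cylinder contributes a regular 16-gon of circumradius 9.5; the r=7.5 cylinder at (13.5, 1) contributes a regular 16-gon of circumradius 7.5; the r=2 cylinder at (11, 3.5) contributes a regular 16-gon of circumradius 2; After the difference (first − rest): starting from the r=9.5 cylinder, the r=7.5 cylinder at (13.5, 1) partially overlaps it — only the 21.73 mm² overlap (of its 172.21 mm²) is removed, clipping the outline; the r=2 cylinder at (11, 3.5) misses the remaining region (no effect) — 1 connected region. The result has 1 disconnected region.

1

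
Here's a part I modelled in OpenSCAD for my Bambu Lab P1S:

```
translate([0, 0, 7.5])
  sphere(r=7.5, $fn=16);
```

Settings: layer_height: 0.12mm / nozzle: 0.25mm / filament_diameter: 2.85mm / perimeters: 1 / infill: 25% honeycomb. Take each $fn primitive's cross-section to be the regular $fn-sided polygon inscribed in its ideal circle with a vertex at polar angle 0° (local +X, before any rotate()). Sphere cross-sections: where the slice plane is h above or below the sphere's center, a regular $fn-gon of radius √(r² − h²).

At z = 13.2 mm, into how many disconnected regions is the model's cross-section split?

1

At z = 13.2 mm: the sphere: section is a regular 16-gon, circumradius = √(r²−h²) = √(7.5²−5.7²) = 4.874. The result has 1 disconnected region.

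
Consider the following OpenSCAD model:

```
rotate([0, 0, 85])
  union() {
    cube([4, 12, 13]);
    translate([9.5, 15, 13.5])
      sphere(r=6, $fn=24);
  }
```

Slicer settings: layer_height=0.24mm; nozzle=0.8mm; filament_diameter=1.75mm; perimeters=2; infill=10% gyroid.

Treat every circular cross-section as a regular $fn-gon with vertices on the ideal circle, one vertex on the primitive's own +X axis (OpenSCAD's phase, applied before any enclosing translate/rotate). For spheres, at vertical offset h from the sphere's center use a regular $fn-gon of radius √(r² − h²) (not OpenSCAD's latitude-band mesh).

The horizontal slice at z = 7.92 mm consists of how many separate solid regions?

2

At z = 7.92 mm: the cube is present — its section is the full 4×12 rectangle; the r=6 sphere at (9.5, 15) slices to a regular 24-gon of circumradius 2.205 (√(r²−h²) with h=5.58 from center); Merging all regions: the 2 present regions are separate (no shared area or edge), so areas and boundary lengths simply add and each stays a separate island — 2 connected regions; (whole slice rotated 85° about Z — lengths, areas and connectivity unchanged). The result has 2 disconnected regions.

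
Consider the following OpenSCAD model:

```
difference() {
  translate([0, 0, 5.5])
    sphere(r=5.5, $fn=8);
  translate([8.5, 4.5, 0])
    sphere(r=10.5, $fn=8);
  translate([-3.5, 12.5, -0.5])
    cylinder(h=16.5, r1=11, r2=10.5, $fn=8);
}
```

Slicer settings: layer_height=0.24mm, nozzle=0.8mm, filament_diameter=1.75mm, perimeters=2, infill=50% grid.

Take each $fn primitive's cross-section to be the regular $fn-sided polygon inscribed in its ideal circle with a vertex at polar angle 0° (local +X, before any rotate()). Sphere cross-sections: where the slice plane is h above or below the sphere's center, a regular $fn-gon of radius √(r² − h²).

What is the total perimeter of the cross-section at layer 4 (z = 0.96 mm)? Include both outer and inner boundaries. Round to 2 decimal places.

At z = 0.96 mm: the sphere: section is a regular 8-gon, circumradius = √(r²−h²) = √(5.5²−4.54²) = 3.105 (perimeter = 2·8·3.105·sin(180°/8) = 19.01 mm); the r=10.5 sphere at (8.5, 4.5) contributes a regular 8-gon of circumradius √(10.5²−0.96²) = 10.456 (perimeter = 2·8·10.456·sin(180°/8) = 64.02 mm); the cone at (-3.5, 12.5): at t=0.088 of its height the radius interpolates to r₁+(r₂−r₁)t = 10.956, giving a regular 8-gon of that circumradius (perimeter = 2·8·10.956·sin(180°/8) = 67.08 mm); After the difference (first − rest): starting from the r=5.5 sphere, the r=10.5 sphere at (8.5, 4.5) partially overlaps it — only the 14.12 mm² overlap (of its 309.23 mm²) is removed, clipping the outline; the cone at (-3.5, 12.5) partially overlaps it — only the 0.12 mm² overlap (of its 339.49 mm²) is removed, clipping the outline — boundary = 14.93 mm. Overall, the cross-section is a single solid region. Total boundary length (outer) = 14.93 mm.

14.93 mm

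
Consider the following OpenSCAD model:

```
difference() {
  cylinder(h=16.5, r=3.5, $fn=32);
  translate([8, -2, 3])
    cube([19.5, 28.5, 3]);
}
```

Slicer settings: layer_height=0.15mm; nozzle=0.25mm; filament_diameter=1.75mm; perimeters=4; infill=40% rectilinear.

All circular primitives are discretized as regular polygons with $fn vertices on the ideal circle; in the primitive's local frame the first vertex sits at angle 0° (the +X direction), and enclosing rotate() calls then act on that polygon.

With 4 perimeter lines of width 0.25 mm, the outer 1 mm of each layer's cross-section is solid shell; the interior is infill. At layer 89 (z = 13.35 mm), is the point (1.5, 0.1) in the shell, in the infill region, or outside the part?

At z = 13.35 mm: the r=3.5 cylinder contributes a regular 32-gon of circumradius 3.5; the cube at (8, -2) is not intersected at this z (z outside [3, 6]); After the difference (first − rest): none of the subtracted shapes is present at this height, so the r=3.5 cylinder is unchanged — 1 connected region. Overall, the cross-section is a single solid region. The nearest boundary edge runs (3.50, 0.00)→(3.43, 0.68); distance from the point to it = 1.98 mm. The point is inside the cross-section and 1.98 mm from the nearest boundary — more than the 1 mm shell width (4 × 0.25), so it's in the infill interior.

infill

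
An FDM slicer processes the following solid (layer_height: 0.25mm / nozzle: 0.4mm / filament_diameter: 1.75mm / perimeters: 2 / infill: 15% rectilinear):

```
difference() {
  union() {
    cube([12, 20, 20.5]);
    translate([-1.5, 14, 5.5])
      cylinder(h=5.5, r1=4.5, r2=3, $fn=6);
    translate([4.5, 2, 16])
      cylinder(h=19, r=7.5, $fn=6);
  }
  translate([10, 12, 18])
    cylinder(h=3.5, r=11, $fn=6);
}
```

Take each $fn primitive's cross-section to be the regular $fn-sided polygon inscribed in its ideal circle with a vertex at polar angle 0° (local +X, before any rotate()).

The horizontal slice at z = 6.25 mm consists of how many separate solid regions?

1

At z = 6.25 mm: the cube is present — its section is the full 12×20 rectangle; the cone at (-1.5, 14) contributes a regular 6-gon of circumradius 4.295 (interpolated between r1=4.5 and r2=3 at t=0.136); the cylinder at (4.5, 2) does not reach this height (z outside [16, 35]); Combining (union): the regions partially overlap (shared area 12.81 mm²), so overlapping operands fuse into one piece — 1 connected region; the cylinder at (10, 12) does not reach this height (z outside [18, 21.5]); Taking the first minus the rest: none of the subtracted shapes is present at this height, so the result so far is unchanged — 1 connected region. The result has 1 disconnected region.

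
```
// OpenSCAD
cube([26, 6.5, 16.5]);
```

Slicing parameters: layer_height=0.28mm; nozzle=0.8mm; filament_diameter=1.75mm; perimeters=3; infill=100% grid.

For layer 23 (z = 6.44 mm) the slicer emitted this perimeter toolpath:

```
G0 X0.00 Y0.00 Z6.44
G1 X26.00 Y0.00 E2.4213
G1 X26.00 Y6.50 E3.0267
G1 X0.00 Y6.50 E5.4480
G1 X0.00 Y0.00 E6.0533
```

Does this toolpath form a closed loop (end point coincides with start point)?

Start point (G0): (0.00, 0.00). End point (last G1): the path returns to the start — closed.

yes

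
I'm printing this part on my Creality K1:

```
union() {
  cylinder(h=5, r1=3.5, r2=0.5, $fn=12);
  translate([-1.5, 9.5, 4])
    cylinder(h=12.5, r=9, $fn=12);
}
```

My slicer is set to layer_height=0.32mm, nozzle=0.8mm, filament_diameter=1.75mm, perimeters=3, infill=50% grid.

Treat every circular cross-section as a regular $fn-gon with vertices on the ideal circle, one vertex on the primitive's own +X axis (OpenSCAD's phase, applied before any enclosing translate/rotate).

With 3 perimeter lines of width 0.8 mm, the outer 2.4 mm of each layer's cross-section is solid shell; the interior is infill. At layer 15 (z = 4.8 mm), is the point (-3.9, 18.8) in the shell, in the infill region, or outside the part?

outside

At z = 4.8 mm: the cone contributes a regular 12-gon of circumradius 0.620 (interpolated between r1=3.5 and r2=0.5 at t=0.960); the r=9 cylinder at (-1.5, 9.5) gives a regular 12-gon of circumradius 9 (constant along its height); Merging all regions: the 2 present regions are separate (no shared area or edge), so areas and boundary lengths simply add and each stays a separate island — 2 connected regions. Overall, the cross-section has 2 separate islands. The nearest boundary edge runs (-6.00, 17.29)→(-1.50, 18.50); distance from the point to it = 0.91 mm. The point is not inside any of the regions above, so it lies outside the cross-section (0.91 mm from the nearest boundary).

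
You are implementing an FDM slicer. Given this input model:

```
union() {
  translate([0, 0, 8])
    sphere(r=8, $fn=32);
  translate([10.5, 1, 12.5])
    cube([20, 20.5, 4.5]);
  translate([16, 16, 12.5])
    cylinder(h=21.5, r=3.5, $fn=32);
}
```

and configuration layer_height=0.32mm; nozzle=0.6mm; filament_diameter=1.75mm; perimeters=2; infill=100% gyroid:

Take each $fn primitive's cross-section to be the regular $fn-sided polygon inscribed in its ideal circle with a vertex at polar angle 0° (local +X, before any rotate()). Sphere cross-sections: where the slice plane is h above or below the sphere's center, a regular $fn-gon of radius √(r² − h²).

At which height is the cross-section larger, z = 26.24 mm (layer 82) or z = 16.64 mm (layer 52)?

layer 52 (z = 16.64 mm)

Layer 82 (z = 26.24): the sphere is absent (|z−center|=18.240 > r=8); the cube at (10.5, 1) does not reach this height (z outside [12.5, 17]); the r=3.5 cylinder at (16, 16) gives a regular 32-gon of circumradius 3.5 (constant along its height) (area = (32/2)·3.500²·sin(360°/32) = 38.24 mm²); Taking the union: only the r=3.5 cylinder at (16, 16) is present, so the union is just that shape — area = 38.24 mm². So its area = 38.24 mm². Layer 52 (z = 16.64): the sphere is not intersected at this z (|z−center|=8.640 > r=8); the 20×20.5 cube at (10.5, 1) contributes its full rectangle (area 410.00 mm²); the r=3.5 cylinder at (16, 16) contributes a regular 32-gon of circumradius 3.5 (area = (32/2)·3.500²·sin(360°/32) = 38.24 mm²); Taking the union: the r=3.5 cylinder at (16, 16) lies entirely inside the 20×20.5 cube at (10.5, 1), so the union is just the 20×20.5 cube at (10.5, 1) — area = 410.00 mm². So its area = 410.00 mm². Layer 52 is larger (410.00 vs 38.24 mm²).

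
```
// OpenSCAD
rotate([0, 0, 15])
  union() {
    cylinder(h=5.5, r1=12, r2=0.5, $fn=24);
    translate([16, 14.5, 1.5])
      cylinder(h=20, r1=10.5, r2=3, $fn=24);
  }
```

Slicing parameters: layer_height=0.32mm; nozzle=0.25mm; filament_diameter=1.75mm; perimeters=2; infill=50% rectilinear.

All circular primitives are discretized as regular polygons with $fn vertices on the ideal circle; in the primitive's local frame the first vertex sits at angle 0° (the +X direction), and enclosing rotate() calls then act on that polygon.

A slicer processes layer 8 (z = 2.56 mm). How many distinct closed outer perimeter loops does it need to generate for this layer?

2

At z = 2.56 mm: the cone contributes a regular 24-gon of circumradius 6.647 (interpolated between r1=12 and r2=0.5 at t=0.465); the cone at (16, 14.5): at t=0.053 of its height the radius interpolates to r₁+(r₂−r₁)t = 10.102, giving a regular 24-gon of that circumradius; Combining (union): the 2 present regions are separate (no shared area or edge), so areas and boundary lengths simply add and each stays a separate island — 2 connected regions; (whole slice rotated 15° about Z — lengths, areas and connectivity unchanged). The result has 2 disconnected regions.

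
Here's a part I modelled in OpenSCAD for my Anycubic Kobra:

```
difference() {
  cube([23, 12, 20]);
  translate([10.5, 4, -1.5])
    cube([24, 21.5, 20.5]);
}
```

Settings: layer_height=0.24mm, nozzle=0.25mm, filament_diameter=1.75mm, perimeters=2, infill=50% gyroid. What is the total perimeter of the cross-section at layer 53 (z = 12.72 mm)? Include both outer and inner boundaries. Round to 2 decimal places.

70.00 mm

At z = 12.72 mm: the cube is present — its section is the full 23×12 rectangle (perimeter 70.00 mm); the 24×21.5 cube at (10.5, 4) contributes its full rectangle (perimeter 91.00 mm); After the difference (first − rest): starting from the 23×12 cube, the 24×21.5 cube at (10.5, 4) partially overlaps it — only the 100.00 mm² overlap (of its 516.00 mm²) is removed, clipping the outline — boundary = 70.00 mm. Overall, the cross-section is a single solid region. Total boundary length (outer) = 70.00 mm.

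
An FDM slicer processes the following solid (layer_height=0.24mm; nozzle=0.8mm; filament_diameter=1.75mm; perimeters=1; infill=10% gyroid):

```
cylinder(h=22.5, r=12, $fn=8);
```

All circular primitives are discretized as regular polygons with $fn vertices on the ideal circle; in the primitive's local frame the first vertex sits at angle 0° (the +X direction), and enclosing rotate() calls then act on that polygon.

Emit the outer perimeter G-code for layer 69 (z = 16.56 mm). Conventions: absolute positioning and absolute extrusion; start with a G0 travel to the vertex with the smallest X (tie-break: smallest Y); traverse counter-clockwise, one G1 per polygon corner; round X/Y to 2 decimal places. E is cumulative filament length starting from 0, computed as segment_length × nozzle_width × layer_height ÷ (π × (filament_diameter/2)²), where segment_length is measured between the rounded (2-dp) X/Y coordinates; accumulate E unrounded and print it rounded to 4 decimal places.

G0 X-12.00 Y0.00 Z16.56
G1 X-8.49 Y-8.49 E0.7333
G1 X0.00 Y-12.00 E1.4667
G1 X8.49 Y-8.49 E2.2000
G1 X12.00 Y0.00 E2.9334
G1 X8.49 Y8.49 E3.6667
G1 X0.00 Y12.00 E4.4001
G1 X-8.49 Y8.49 E5.1334
G1 X-12.00 Y0.00 E5.8667

At z = 16.56 mm: the r=12 cylinder contributes a regular 8-gon of circumradius 12. The outline is a single polygon with 8 vertices. Extrusion per mm of travel: 0.8 × 0.24 / (π × 0.875²) = 0.079824. Accumulating E over each segment gives final E = 5.8667.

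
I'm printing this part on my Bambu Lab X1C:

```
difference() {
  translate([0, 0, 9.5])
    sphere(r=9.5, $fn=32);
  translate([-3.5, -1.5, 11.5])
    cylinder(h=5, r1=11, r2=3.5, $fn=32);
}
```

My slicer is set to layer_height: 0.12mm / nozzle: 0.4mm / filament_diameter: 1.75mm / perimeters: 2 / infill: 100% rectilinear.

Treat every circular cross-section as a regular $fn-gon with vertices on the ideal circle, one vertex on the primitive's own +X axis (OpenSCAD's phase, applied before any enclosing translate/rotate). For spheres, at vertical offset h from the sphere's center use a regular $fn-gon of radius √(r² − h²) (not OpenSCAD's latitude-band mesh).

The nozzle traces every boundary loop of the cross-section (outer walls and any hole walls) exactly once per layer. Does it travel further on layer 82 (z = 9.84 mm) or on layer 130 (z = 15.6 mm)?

layer 82 (z = 9.84 mm)

Layer 82 (z = 9.84): the r=9.5 sphere contributes a regular 32-gon of circumradius √(9.5²−0.34²) = 9.494 (perimeter = 2·32·9.494·sin(180°/32) = 59.56 mm); the cone at (-3.5, -1.5) is absent (z outside [11.5, 16.5]); After the difference (first − rest): none of the subtracted shapes is present at this height, so the r=9.5 sphere is unchanged — boundary = 59.56 mm. So its perimeter = 59.56 mm. Layer 130 (z = 15.6): the r=9.5 sphere contributes a regular 32-gon of circumradius √(9.5²−6.1²) = 7.283 (perimeter = 2·32·7.283·sin(180°/32) = 45.69 mm); the cone at (-3.5, -1.5): at t=0.820 of its height the radius interpolates to r₁+(r₂−r₁)t = 4.850, giving a regular 32-gon of that circumradius (perimeter = 2·32·4.850·sin(180°/32) = 30.42 mm); Taking the first minus the rest: starting from the r=9.5 sphere, the cone at (-3.5, -1.5) partially overlaps it — only the 64.10 mm² overlap (of its 73.42 mm²) is removed, clipping the outline — boundary = 55.24 mm. So its perimeter = 55.24 mm. Layer 82 is larger (59.56 vs 55.24 mm).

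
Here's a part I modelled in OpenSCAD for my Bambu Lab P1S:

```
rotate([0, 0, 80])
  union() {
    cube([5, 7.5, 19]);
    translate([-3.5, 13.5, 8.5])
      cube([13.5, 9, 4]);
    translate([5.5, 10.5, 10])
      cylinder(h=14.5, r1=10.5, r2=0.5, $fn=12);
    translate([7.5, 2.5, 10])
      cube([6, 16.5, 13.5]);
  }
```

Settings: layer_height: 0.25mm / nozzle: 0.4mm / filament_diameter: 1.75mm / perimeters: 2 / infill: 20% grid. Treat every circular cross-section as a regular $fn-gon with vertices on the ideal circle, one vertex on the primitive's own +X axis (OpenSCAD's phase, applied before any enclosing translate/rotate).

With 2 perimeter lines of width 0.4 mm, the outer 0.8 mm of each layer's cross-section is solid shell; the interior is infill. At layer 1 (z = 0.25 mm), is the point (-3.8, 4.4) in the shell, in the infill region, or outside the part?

At z = 0.25 mm: the 5×7.5 cube contributes its full rectangle; the cube at (-3.5, 13.5) is absent (z outside [8.5, 12.5]); the cone at (5.5, 10.5) is absent (z outside [10, 24.5]); the cube at (7.5, 2.5) is not intersected at this z (z outside [10, 23.5]); Combining (union): only the 5×7.5 cube is present, so the union is just that shape — 1 connected region; (rotated 80° about Z; rotation is an isometry so areas/perimeters/island counts are preserved). Overall, the cross-section is a single solid region. Undo the 80° rotation: the query point maps to (3.673, 4.506) in the un-rotated model frame. The nearest boundary edge runs (5.00, 0.00)→(5.00, 7.50); distance from the point to it = 1.33 mm. The point is inside the cross-section and 1.33 mm from the nearest boundary — more than the 0.8 mm shell width (2 × 0.4), so it's in the infill interior.

infill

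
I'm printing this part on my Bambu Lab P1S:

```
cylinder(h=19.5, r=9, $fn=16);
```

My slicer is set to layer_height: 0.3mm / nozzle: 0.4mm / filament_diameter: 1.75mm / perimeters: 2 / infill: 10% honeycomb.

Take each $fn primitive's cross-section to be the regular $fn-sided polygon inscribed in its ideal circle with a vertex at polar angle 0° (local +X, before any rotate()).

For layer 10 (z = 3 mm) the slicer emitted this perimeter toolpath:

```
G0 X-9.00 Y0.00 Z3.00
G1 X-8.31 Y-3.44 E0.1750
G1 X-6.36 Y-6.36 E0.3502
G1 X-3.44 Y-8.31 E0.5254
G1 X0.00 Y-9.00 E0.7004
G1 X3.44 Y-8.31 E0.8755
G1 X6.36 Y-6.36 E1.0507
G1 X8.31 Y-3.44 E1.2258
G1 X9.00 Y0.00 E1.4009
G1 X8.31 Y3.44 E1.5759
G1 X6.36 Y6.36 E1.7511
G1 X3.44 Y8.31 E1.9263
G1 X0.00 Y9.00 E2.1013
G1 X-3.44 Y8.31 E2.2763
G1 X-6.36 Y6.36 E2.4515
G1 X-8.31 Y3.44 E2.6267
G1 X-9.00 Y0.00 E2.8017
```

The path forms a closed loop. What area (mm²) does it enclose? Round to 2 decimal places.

Apply the shoelace formula to the sequence of (X, Y) vertices; enclosed area = 247.73 mm².

247.73 mm²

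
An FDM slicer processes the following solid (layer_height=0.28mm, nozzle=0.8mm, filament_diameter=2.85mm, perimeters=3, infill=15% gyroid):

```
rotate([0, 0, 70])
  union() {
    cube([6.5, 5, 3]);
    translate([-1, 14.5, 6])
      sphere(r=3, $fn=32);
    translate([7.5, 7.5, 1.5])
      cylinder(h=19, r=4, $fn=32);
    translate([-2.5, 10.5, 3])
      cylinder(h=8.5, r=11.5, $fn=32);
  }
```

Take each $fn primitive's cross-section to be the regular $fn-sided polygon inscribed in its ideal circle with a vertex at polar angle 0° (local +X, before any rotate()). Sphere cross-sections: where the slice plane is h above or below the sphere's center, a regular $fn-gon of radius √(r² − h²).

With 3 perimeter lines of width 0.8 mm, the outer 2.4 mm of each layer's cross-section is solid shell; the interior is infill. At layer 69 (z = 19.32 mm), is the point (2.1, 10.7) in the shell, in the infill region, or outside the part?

At z = 19.32 mm: the cube is not intersected at this z (z outside [0, 3]); the sphere at (-1, 14.5) is absent (|z−center|=13.320 > r=3); the cylinder at (7.5, 7.5): section is a regular 32-gon, circumradius r=4; the cylinder at (-2.5, 10.5) does not reach this height (z outside [3, 11.5]); Merging all regions: only the r=4 cylinder at (7.5, 7.5) is present, so the union is just that shape — 1 connected region; (rotated 70° about Z; rotation is an isometry so areas/perimeters/island counts are preserved). Overall, the cross-section is a single solid region. Undo the 70° rotation: the query point maps to (10.773, 1.686) in the un-rotated model frame. The nearest boundary edge runs (9.03, 3.80)→(9.72, 4.17); distance from the point to it = 2.69 mm. The point is not inside any of the regions above, so it lies outside the cross-section (2.69 mm from the nearest boundary).

outside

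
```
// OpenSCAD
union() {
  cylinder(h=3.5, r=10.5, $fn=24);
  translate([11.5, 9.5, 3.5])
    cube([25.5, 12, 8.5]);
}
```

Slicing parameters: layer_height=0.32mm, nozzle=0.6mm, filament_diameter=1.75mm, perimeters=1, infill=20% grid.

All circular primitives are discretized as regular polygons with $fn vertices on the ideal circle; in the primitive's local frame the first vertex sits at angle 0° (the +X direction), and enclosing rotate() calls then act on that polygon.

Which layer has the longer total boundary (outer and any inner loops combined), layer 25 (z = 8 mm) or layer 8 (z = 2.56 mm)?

Layer 25 (z = 8): the cylinder is absent (z outside [0, 3.5]); the 25.5×12 cube at (11.5, 9.5) contributes its full rectangle (perimeter 75.00 mm); Combining (union): only the 25.5×12 cube at (11.5, 9.5) is present, so the union is just that shape — boundary = 75.00 mm. So its perimeter = 75.00 mm. Layer 8 (z = 2.56): the cylinder: section is a regular 24-gon, circumradius r=10.5 (perimeter = 2·24·10.500·sin(180°/24) = 65.79 mm); the cube at (11.5, 9.5) is absent (z outside [3.5, 12]); Taking the union: only the r=10.5 cylinder is present, so the union is just that shape — boundary = 65.79 mm. So its perimeter = 65.79 mm. Layer 25 is larger (75.00 vs 65.79 mm).

layer 25 (z = 8 mm)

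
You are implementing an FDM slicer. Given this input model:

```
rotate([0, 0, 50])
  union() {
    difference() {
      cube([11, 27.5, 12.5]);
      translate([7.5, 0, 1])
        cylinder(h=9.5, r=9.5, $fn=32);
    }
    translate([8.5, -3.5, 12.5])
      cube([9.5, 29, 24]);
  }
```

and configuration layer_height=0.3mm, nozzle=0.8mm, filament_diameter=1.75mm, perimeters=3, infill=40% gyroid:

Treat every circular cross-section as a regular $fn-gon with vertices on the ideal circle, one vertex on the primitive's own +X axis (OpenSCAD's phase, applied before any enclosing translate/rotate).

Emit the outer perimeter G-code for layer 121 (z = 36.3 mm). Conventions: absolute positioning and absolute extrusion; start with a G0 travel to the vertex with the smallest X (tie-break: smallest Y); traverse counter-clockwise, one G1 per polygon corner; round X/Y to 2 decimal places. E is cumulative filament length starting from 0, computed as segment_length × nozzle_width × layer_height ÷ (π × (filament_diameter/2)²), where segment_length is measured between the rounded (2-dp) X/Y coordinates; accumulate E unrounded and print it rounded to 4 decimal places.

G0 X-14.07 Y22.90 Z36.30
G1 X8.14 Y4.26 E2.8932
G1 X14.25 Y11.54 E3.8415
G1 X-7.96 Y30.18 E6.7347
G1 X-14.07 Y22.90 E7.6830

At z = 36.3 mm: the cube does not reach this height (z outside [0, 12.5]); the cylinder at (7.5, 0) is not intersected at this z (z outside [1, 10.5]); After the difference (first − rest): the first operand is absent here, so nothing remains; the cube at (8.5, -3.5) is present — its section is the full 9.5×29 rectangle; Merging all regions: only the 9.5×29 cube at (8.5, -3.5) is present, so the union is just that shape — 1 connected region; (whole slice rotated 50° about Z — lengths, areas and connectivity unchanged). The outline is a single polygon with 4 vertices. Extrusion per mm of travel: 0.8 × 0.3 / (π × 0.875²) = 0.099780. Accumulating E over each segment gives final E = 7.6830.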